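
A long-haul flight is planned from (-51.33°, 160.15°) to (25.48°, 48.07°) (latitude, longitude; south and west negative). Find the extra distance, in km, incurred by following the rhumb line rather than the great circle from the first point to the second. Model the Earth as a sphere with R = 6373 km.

291 km

Great circle: cos σ = sin φ₁ sin φ₂ + cos φ₁ cos φ₂ cos Δλ,  σ = 2.1507 rad → d_gc = 13706.15 km
Rhumb line: Δψ = +1.5074, q = Δφ/Δψ = 0.8893, d_rh = R√(Δφ²+q²Δλ²) = 13996.71 km
Excess = 13996.71 − 13706.15 = 290.56 ≈ 291 km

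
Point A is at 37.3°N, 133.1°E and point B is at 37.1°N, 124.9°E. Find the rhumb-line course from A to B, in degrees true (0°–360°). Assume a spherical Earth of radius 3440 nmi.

Meridional parts: M(φ₁)=+0.7026, M(φ₂)=+0.6982 → ΔM = -0.0044;  Δλ = -0.1431 rad
tan C = Δλ / ΔM = +32.6577 → C = 268.25°

268.2°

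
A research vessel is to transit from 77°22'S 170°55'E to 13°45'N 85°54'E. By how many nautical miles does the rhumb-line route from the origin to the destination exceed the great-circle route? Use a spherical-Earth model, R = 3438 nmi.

257 nmi

Great circle: cos σ = sin φ₁ sin φ₂ + cos φ₁ cos φ₂ cos Δλ,  σ = 1.7859 rad → d_gc = 6140.0 nmi
Rhumb line: Δψ = +2.4433, q = Δφ/Δψ = 0.6509, d_rh = R√(Δφ²+q²Δλ²) = 6396.7 nmi
Excess = 6396.7 − 6140.0 = 256.7 ≈ 257 nmi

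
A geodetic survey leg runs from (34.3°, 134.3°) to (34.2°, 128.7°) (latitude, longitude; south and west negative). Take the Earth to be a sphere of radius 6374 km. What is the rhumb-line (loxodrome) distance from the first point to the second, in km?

Δψ = ln[tan(π/4+φ₂/2)/tan(π/4+φ₁/2)] = -0.0021;  Δφ = -0.0017 rad,  Δλ = -0.0977 rad
q = Δφ/Δψ = 0.8266
d = R·√(Δφ² + q²Δλ²) = 6374·0.08081 = 515 km

515 km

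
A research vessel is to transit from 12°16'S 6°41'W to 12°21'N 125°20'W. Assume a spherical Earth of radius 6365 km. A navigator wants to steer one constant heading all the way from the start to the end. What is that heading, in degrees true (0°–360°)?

281.8°

Meridional parts: M(φ₁)=-0.2157, M(φ₂)=+0.2172 → ΔM = +0.4330;  Δλ = -2.0708 rad
tan C = Δλ / ΔM = -4.7827 → C = 281.81°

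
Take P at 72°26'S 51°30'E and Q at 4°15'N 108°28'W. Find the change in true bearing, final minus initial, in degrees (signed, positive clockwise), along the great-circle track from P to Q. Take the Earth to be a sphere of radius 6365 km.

Initial bearing θ₁ = atan2(sin Δλ cos φ₂, cos φ₁ sin φ₂ − sin φ₁ cos φ₂ cos Δλ) = 201.42°
Final bearing θ₂ = (initial bearing from the destination back to the start) + 180° = 353.65°
Δθ = θ₂ − θ₁ = +152.2°

+152.2°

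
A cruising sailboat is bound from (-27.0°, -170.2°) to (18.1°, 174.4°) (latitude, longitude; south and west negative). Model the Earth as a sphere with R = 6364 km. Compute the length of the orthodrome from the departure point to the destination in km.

Haversine: a = sin²(Δφ/2)+cos φ₁ cos φ₂ sin²(Δλ/2) = 0.16227;  σ = 2·atan2(√a,√(1−a))
σ = 47.510° → d = Rσ = 6364·0.82920 = 5277 km

5277 km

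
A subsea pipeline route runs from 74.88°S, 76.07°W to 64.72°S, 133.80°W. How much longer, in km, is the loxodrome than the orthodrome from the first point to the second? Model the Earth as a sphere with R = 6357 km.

Great circle: cos σ = sin φ₁ sin φ₂ + cos φ₁ cos φ₂ cos Δλ,  σ = 0.3698 rad → d_gc = 2350.8 km
Rhumb line: Δψ = +0.5246, q = Δφ/Δψ = 0.3380, d_rh = R√(Δφ²+q²Δλ²) = 2441.0 km
Excess = 2441.0 − 2350.8 = 90.2 ≈ 90 km

90 km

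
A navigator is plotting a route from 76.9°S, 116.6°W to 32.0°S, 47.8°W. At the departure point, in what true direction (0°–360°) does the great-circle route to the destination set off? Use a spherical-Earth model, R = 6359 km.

N = sin Δλ·cos φ₂ = +0.7907;  D = cos φ₁ sin φ₂ − sin φ₁ cos φ₂ cos Δλ = +0.1786
initial course = atan2(N, D) = 77.27°

77.3°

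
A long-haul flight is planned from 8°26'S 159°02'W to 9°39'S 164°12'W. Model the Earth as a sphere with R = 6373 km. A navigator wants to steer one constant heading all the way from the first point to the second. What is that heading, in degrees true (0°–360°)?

Meridional parts: M(φ₁)=-0.1477, M(φ₂)=-0.1692 → ΔM = -0.0215;  Δλ = -0.0902 rad
tan C = Δλ / ΔM = +4.1937 → C = 256.59°

256.6°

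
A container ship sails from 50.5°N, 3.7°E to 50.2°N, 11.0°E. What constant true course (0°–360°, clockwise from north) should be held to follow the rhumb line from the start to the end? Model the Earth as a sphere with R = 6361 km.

Meridional parts: M(φ₁)=+1.0243, M(φ₂)=+1.0161 → ΔM = -0.0082;  Δλ = +0.1274 rad
tan C = Δλ / ΔM = -15.5269 → C = 93.68°

93.7°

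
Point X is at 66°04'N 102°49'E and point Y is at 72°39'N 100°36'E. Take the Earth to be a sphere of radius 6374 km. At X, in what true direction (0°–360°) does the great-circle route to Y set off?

354.3°

θ = atan2( sin Δλ·cos φ₂ ,  cos φ₁ sin φ₂ − sin φ₁ cos φ₂ cos Δλ )
  = atan2(-0.0115, +0.1149) = 354.27°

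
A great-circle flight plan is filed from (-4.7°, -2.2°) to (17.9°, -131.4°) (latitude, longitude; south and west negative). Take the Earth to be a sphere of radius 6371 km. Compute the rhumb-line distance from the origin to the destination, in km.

14397 km

Rhumb course C = atan2(Δλ, Δψ) with Δψ = ln[tan(π/4+φ₂/2)/tan(π/4+φ₁/2)] = +0.3997, Δλ = -2.2550 → C = 280.05°
d = R·|Δφ| / |cos C| = 6371·0.39444 / 0.17455 = 14397 km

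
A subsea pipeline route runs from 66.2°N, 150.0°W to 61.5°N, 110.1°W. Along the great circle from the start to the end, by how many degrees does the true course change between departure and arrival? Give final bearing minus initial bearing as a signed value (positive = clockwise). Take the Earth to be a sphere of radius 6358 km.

+36.1°

At departure: θ₁ = atan2(sin Δλ cos φ₂, cos φ₁ sin φ₂ − sin φ₁ cos φ₂ cos Δλ) = 86.31°
At arrival: θ₂ = atan2(sin Δλ cos φ₁, −cos φ₂ sin φ₁ + sin φ₂ cos φ₁ cos Δλ) = 122.44°
Δθ = θ₂ − θ₁ = +36.1°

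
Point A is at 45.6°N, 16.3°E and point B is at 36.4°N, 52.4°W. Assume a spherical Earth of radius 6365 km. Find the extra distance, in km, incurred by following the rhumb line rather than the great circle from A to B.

163 km

Great circle: cos σ = sin φ₁ sin φ₂ + cos φ₁ cos φ₂ cos Δλ,  σ = 0.8911 rad → d_gc = 5671.9 km
Rhumb line: Δψ = -0.2133, q = Δφ/Δψ = 0.7527, d_rh = R√(Δφ²+q²Δλ²) = 5834.5 km
Excess = 5834.5 − 5671.9 = 162.6 ≈ 163 km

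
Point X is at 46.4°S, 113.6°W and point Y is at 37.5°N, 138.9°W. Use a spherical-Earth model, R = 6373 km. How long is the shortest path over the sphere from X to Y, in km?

cos σ = sin φ₁ sin φ₂ + cos φ₁ cos φ₂ cos Δλ
      = sin(-46.40°)sin(37.50°) + cos(-46.40°)cos(37.50°)cos(-25.30°) = 0.0538
σ = 86.917° → d = Rσ = 6373·1.51698 = 9668 km

9668 km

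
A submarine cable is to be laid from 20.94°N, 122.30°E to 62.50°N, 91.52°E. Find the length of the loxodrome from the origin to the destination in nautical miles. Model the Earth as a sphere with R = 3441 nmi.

2813 nmi

Rhumb course C = atan2(Δλ, Δψ) with Δψ = ln[tan(π/4+φ₂/2)/tan(π/4+φ₁/2)] = +1.0338, Δλ = -0.5372 → C = 332.54°
d = R·|Δφ| / |cos C| = 3441·0.72536 / 0.88735 = 2813 nmi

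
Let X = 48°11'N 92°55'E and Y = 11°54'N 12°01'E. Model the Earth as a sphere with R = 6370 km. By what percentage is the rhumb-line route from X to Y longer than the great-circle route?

2.6%

Great circle: σ = 1.3110 rad → d_gc = Rσ = 8351.2 km
Rhumb: Δφ = -0.6333, Δλ = -1.4120, Δψ = -0.7531, q = Δφ/Δψ = 0.8409 → d_rh = R√(Δφ²+q²Δλ²) = 8572.0 km
Excess = (8572.0 − 8351.2) / 8351.2 = 220.8 / 8351.2 = 2.64% ≈ 2.6%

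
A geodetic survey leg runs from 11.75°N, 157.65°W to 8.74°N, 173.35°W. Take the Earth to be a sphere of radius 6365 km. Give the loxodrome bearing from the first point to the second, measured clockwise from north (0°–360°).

Meridional parts: M(φ₁)=+0.2065, M(φ₂)=+0.1531 → ΔM = -0.0534;  Δλ = -0.2740 rad
tan C = Δλ / ΔM = +5.1322 → C = 258.97°

259.0°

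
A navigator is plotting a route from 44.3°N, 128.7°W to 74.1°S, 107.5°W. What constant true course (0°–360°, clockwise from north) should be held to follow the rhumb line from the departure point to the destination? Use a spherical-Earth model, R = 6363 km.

Δψ = ln[tan(π/4+φ₂/2)/tan(π/4+φ₁/2)] = -2.8328
Δλ = +0.3700 rad (taken the short way round)
course = atan2(Δλ, Δψ) = 172.56°

172.6°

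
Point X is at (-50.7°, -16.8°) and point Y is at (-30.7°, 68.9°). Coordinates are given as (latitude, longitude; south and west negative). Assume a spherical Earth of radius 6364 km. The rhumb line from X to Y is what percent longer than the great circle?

Great circle: σ = 1.1197 rad → d_gc = Rσ = 7126.0 km
Rhumb: Δφ = +0.3491, Δλ = +1.4957, Δψ = +0.4664, q = Δφ/Δψ = 0.7485 → d_rh = R√(Δφ²+q²Δλ²) = 7463.0 km
Excess = (7463.0 − 7126.0) / 7126.0 = 337.0 / 7126.0 = 4.73% ≈ 4.7%

4.7%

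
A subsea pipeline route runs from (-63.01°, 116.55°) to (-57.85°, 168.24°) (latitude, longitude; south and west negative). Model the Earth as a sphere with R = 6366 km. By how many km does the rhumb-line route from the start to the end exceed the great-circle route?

75 km

Great circle: cos σ = sin φ₁ sin φ₂ + cos φ₁ cos φ₂ cos Δλ,  σ = 0.4414 rad → d_gc = 2809.9 km
Rhumb line: Δψ = +0.1829, q = Δφ/Δψ = 0.4923, d_rh = R√(Δφ²+q²Δλ²) = 2884.8 km
Excess = 2884.8 − 2809.9 = 74.9 ≈ 75 km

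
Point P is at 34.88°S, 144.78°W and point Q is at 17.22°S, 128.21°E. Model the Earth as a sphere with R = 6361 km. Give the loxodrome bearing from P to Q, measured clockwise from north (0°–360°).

Meridional parts: M(φ₁)=-0.6503, M(φ₂)=-0.3052 → ΔM = +0.3451;  Δλ = -1.5186 rad
tan C = Δλ / ΔM = -4.4004 → C = 282.80°

282.8°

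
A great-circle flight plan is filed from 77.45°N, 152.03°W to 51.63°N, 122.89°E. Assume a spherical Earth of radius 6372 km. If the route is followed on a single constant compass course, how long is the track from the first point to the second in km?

Rhumb course C = atan2(Δλ, Δψ) with Δψ = ln[tan(π/4+φ₂/2)/tan(π/4+φ₁/2)] = -1.1519, Δλ = -1.4849 → C = 232.20°
d = R·|Δφ| / |cos C| = 6372·0.45064 / 0.61294 = 4685 km

4685 km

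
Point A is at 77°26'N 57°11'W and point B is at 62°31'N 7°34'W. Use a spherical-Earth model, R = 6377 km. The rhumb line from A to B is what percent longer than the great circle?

Great circle: σ = 0.3738 rad → d_gc = Rσ = 2383.7 km
Rhumb: Δφ = -0.2603, Δλ = +0.8660, Δψ = -0.7979, q = Δφ/Δψ = 0.3263 → d_rh = R√(Δφ²+q²Δλ²) = 2450.0 km
Excess = (2450.0 − 2383.7) / 2383.7 = 66.3 / 2383.7 = 2.78% ≈ 2.8%

2.8%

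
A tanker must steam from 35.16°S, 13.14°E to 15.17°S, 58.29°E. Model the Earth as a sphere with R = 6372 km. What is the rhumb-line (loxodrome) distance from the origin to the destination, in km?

Δψ = ln[tan(π/4+φ₂/2)/tan(π/4+φ₁/2)] = +0.3883;  Δφ = +0.3489 rad,  Δλ = +0.7880 rad
q = Δφ/Δψ = 0.8984
d = R·√(Δφ² + q²Δλ²) = 6372·0.78928 = 5029 km

5029 km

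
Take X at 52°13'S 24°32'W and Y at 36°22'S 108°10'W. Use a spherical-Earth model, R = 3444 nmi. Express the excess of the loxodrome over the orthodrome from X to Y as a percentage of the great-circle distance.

Great circle: σ = 1.0200 rad → d_gc = Rσ = 3513.0 nmi
Rhumb: Δφ = +0.2766, Δλ = -1.4597, Δψ = +0.3901, q = Δφ/Δψ = 0.7091 → d_rh = R√(Δφ²+q²Δλ²) = 3689.9 nmi
Excess = (3689.9 − 3513.0) / 3513.0 = 176.9 / 3513.0 = 5.04% ≈ 5.0%

5.0%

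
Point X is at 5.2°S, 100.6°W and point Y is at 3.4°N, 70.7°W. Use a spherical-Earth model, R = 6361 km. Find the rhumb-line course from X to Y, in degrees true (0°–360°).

73.9°

Δψ = ln[tan(π/4+φ₂/2)/tan(π/4+φ₁/2)] = +0.1503
Δλ = +0.5219 rad (taken the short way round)
course = atan2(Δλ, Δψ) = 73.94°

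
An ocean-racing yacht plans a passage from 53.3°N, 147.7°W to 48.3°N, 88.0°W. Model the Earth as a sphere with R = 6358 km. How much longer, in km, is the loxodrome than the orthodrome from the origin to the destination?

119 km

Great circle: cos σ = sin φ₁ sin φ₂ + cos φ₁ cos φ₂ cos Δλ,  σ = 0.6448 rad → d_gc = 4099.7 km
Rhumb line: Δψ = -0.1382, q = Δφ/Δψ = 0.6312, d_rh = R√(Δφ²+q²Δλ²) = 4218.4 km
Excess = 4218.4 − 4099.7 = 118.7 ≈ 119 km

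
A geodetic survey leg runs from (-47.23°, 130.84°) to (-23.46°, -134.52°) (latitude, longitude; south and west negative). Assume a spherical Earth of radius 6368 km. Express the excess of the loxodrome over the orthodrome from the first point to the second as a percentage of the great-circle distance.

Great circle: σ = 1.3265 rad → d_gc = Rσ = 8447.3 km
Rhumb: Δφ = +0.4149, Δλ = +1.6518, Δψ = +0.5161, q = Δφ/Δψ = 0.8038 → d_rh = R√(Δφ²+q²Δλ²) = 8857.9 km
Excess = (8857.9 − 8447.3) / 8447.3 = 410.6 / 8447.3 = 4.86% ≈ 4.9%

4.9%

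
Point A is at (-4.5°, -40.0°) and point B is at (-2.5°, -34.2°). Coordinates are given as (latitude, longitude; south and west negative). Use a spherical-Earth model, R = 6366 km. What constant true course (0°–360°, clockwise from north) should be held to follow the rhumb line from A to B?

Δψ = ln[tan(π/4+φ₂/2)/tan(π/4+φ₁/2)] = +0.0350
Δλ = +0.1012 rad (taken the short way round)
course = atan2(Δλ, Δψ) = 70.94°

70.9°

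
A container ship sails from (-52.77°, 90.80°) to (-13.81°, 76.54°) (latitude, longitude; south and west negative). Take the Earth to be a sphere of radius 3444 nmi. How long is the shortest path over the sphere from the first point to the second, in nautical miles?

2439 nmi

cos σ = sin φ₁ sin φ₂ + cos φ₁ cos φ₂ cos Δλ
      = sin(-52.77°)sin(-13.81°) + cos(-52.77°)cos(-13.81°)cos(-14.26°) = 0.7595
σ = 40.581° → d = Rσ = 3444·0.70828 = 2439 nmi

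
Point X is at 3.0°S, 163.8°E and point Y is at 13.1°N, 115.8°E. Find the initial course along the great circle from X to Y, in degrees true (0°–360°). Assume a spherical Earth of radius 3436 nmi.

289.8°

N = sin Δλ·cos φ₂ = -0.7238;  D = cos φ₁ sin φ₂ − sin φ₁ cos φ₂ cos Δλ = +0.2604
initial course = atan2(N, D) = 289.79°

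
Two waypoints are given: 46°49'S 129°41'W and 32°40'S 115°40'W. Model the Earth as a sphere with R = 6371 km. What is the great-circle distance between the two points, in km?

cos σ = sin φ₁ sin φ₂ + cos φ₁ cos φ₂ cos Δλ
      = sin(-46.82°)sin(-32.67°) + cos(-46.82°)cos(-32.67°)cos(14.02°) = 0.9525
σ = 17.729° → d = Rσ = 6371·0.30943 = 1971 km

1971 km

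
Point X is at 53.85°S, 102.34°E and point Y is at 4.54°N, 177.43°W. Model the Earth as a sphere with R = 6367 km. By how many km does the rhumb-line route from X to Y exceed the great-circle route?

Great circle: cos σ = sin φ₁ sin φ₂ + cos φ₁ cos φ₂ cos Δλ,  σ = 1.5349 rad → d_gc = 9772.8 km
Rhumb line: Δψ = +1.1991, q = Δφ/Δψ = 0.8499, d_rh = R√(Δφ²+q²Δλ²) = 9976.0 km
Excess = 9976.0 − 9772.8 = 203.2 ≈ 203 km

203 km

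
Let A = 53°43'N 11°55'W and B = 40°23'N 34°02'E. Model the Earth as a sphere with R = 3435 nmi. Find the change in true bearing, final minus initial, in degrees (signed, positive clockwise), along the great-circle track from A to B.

+34.7°

Initial bearing θ₁ = atan2(sin Δλ cos φ₂, cos φ₁ sin φ₂ − sin φ₁ cos φ₂ cos Δλ) = 94.54°
Final bearing θ₂ = (initial bearing from the destination back to the start) + 180° = 129.24°
Δθ = θ₂ − θ₁ = +34.7°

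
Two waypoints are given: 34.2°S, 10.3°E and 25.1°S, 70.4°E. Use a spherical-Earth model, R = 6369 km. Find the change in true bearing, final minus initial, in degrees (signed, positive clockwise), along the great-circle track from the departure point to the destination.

-32.0°

Initial bearing θ₁ = atan2(sin Δλ cos φ₂, cos φ₁ sin φ₂ − sin φ₁ cos φ₂ cos Δλ) = 97.05°
Final bearing θ₂ = (initial bearing from the destination back to the start) + 180° = 65.01°
Δθ = θ₂ − θ₁ = -32.0°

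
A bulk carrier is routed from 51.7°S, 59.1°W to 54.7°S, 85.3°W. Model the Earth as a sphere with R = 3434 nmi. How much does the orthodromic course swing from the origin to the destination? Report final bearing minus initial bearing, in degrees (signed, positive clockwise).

At departure: θ₁ = atan2(sin Δλ cos φ₂, cos φ₁ sin φ₂ − sin φ₁ cos φ₂ cos Δλ) = 248.81°
At arrival: θ₂ = atan2(sin Δλ cos φ₁, −cos φ₂ sin φ₁ + sin φ₂ cos φ₁ cos Δλ) = 269.92°
Δθ = θ₂ − θ₁ = +21.1°

+21.1°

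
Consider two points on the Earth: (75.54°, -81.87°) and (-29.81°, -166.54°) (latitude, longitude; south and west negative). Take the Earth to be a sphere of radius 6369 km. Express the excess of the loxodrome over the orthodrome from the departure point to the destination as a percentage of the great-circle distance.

3.1%

Great circle: σ = 2.0502 rad → d_gc = Rσ = 13057.7 km
Rhumb: Δφ = -1.8387, Δλ = -1.4778, Δψ = -2.6101, q = Δφ/Δψ = 0.7044 → d_rh = R√(Δφ²+q²Δλ²) = 13457.3 km
Excess = (13457.3 − 13057.7) / 13057.7 = 399.6 / 13057.7 = 3.06% ≈ 3.1%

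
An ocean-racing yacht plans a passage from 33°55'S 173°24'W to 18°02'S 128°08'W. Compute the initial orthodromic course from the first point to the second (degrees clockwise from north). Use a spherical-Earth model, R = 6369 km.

80.2°

θ = atan2( sin Δλ·cos φ₂ ,  cos φ₁ sin φ₂ − sin φ₁ cos φ₂ cos Δλ )
  = atan2(+0.6755, +0.1165) = 80.21°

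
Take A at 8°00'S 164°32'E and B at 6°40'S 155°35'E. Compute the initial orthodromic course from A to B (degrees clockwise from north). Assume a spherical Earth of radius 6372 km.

θ = atan2( sin Δλ·cos φ₂ ,  cos φ₁ sin φ₂ − sin φ₁ cos φ₂ cos Δλ )
  = atan2(-0.1545, +0.0216) = 277.95°

278.0°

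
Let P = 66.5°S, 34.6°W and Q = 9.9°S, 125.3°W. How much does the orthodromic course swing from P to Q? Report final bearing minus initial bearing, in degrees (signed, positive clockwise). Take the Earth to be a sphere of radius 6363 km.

+70.8°

At departure: θ₁ = atan2(sin Δλ cos φ₂, cos φ₁ sin φ₂ − sin φ₁ cos φ₂ cos Δλ) = 265.38°
At arrival: θ₂ = atan2(sin Δλ cos φ₁, −cos φ₂ sin φ₁ + sin φ₂ cos φ₁ cos Δλ) = 336.21°
Δθ = θ₂ − θ₁ = +70.8°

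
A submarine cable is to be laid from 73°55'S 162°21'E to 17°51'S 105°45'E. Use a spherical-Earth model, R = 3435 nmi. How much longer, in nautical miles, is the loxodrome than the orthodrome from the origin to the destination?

Great circle: cos σ = sin φ₁ sin φ₂ + cos φ₁ cos φ₂ cos Δλ,  σ = 1.1155 rad → d_gc = 3831.9 nmi
Rhumb line: Δψ = +1.6403, q = Δφ/Δψ = 0.5966, d_rh = R√(Δφ²+q²Δλ²) = 3923.8 nmi
Excess = 3923.8 − 3831.9 = 91.9 ≈ 92 nmi

92 nmi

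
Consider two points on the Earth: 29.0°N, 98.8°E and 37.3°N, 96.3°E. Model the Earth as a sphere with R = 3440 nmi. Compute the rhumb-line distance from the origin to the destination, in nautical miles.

514 nmi

Δψ = ln[tan(π/4+φ₂/2)/tan(π/4+φ₁/2)] = +0.1733;  Δφ = +0.1449 rad,  Δλ = -0.0436 rad
q = Δφ/Δψ = 0.8359
d = R·√(Δφ² + q²Δλ²) = 3440·0.14938 = 514 nmi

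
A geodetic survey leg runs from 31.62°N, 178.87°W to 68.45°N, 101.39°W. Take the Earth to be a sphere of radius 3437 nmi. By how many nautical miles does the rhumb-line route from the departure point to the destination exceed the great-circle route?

172 nmi

Great circle: cos σ = sin φ₁ sin φ₂ + cos φ₁ cos φ₂ cos Δλ,  σ = 0.9819 rad → d_gc = 3374.8 nmi
Rhumb line: Δψ = +1.0769, q = Δφ/Δψ = 0.5969, d_rh = R√(Δφ²+q²Δλ²) = 3546.5 nmi
Excess = 3546.5 − 3374.8 = 171.7 ≈ 172 nmi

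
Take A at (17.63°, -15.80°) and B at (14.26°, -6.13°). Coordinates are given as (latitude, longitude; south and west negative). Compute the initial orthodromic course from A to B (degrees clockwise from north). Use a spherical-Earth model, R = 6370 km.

108.5°

θ = atan2( sin Δλ·cos φ₂ ,  cos φ₁ sin φ₂ − sin φ₁ cos φ₂ cos Δλ )
  = atan2(+0.1628, -0.0546) = 108.54°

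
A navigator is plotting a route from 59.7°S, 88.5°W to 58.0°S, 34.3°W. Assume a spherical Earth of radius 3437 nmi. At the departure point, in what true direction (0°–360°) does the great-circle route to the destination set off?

110.4°

θ = atan2( sin Δλ·cos φ₂ ,  cos φ₁ sin φ₂ − sin φ₁ cos φ₂ cos Δλ )
  = atan2(+0.4298, -0.1602) = 110.45°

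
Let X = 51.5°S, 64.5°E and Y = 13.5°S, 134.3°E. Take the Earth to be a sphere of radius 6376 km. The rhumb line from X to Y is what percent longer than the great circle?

Great circle: σ = 1.1683 rad → d_gc = Rσ = 7449.1 km
Rhumb: Δφ = +0.6632, Δλ = +1.2182, Δψ = +0.8142, q = Δφ/Δψ = 0.8145 → d_rh = R√(Δφ²+q²Δλ²) = 7610.0 km
Excess = (7610.0 − 7449.1) / 7449.1 = 160.9 / 7449.1 = 2.16% ≈ 2.2%

2.2%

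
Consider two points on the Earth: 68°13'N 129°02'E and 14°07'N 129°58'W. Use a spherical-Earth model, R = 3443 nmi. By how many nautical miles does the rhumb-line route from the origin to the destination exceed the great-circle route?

Great circle: cos σ = sin φ₁ sin φ₂ + cos φ₁ cos φ₂ cos Δλ,  σ = 1.4123 rad → d_gc = 4862.6 nmi
Rhumb line: Δψ = -1.3992, q = Δφ/Δψ = 0.6748, d_rh = R√(Δφ²+q²Δλ²) = 5229.2 nmi
Excess = 5229.2 − 4862.6 = 366.6 ≈ 367 nmi

367 nmi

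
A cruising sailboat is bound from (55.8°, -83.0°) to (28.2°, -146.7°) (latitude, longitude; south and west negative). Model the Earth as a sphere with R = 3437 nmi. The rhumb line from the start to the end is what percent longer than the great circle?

Great circle: σ = 0.9143 rad → d_gc = Rσ = 3142.6 nmi
Rhumb: Δφ = -0.4817, Δλ = -1.1118, Δψ = -0.6655, q = Δφ/Δψ = 0.7239 → d_rh = R√(Δφ²+q²Δλ²) = 3223.6 nmi
Excess = (3223.6 − 3142.6) / 3142.6 = 81.0 / 3142.6 = 2.58% ≈ 2.6%

2.6%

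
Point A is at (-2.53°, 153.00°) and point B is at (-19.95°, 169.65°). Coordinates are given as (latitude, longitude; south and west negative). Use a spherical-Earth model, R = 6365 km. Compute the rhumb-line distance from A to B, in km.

Δψ = ln[tan(π/4+φ₂/2)/tan(π/4+φ₁/2)] = -0.3113;  Δφ = -0.3040 rad,  Δλ = +0.2906 rad
q = Δφ/Δψ = 0.9767
d = R·√(Δφ² + q²Δλ²) = 6365·0.41593 = 2647 km

2647 km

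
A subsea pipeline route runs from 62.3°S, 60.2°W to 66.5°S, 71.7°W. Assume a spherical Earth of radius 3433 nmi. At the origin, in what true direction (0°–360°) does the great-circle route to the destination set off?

N = sin Δλ·cos φ₂ = -0.0795;  D = cos φ₁ sin φ₂ − sin φ₁ cos φ₂ cos Δλ = -0.0803
initial course = atan2(N, D) = 224.70°

224.7°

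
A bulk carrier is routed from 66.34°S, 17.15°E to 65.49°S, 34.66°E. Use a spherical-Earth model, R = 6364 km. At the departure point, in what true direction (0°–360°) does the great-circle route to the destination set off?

N = sin Δλ·cos φ₂ = +0.1248;  D = cos φ₁ sin φ₂ − sin φ₁ cos φ₂ cos Δλ = -0.0028
initial course = atan2(N, D) = 91.27°

91.3°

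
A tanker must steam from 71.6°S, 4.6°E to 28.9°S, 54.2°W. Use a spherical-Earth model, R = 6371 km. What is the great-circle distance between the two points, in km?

cos σ = sin φ₁ sin φ₂ + cos φ₁ cos φ₂ cos Δλ
      = sin(-71.60°)sin(-28.90°) + cos(-71.60°)cos(-28.90°)cos(-58.80°) = 0.6017
σ = 53.006° → d = Rσ = 6371·0.92514 = 5894 km

5894 km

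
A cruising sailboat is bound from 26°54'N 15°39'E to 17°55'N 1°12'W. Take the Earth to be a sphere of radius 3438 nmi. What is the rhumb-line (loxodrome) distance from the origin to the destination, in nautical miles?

Δψ = ln[tan(π/4+φ₂/2)/tan(π/4+φ₁/2)] = -0.1698;  Δφ = -0.1568 rad,  Δλ = -0.2941 rad
q = Δφ/Δψ = 0.9232
d = R·√(Δφ² + q²Δλ²) = 3438·0.31353 = 1078 nmi

1078 nmi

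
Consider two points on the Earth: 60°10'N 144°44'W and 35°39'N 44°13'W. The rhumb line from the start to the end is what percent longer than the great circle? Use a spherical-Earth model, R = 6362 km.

Great circle: σ = 1.1243 rad → d_gc = Rσ = 7152.8 km
Rhumb: Δφ = -0.4279, Δλ = +1.7543, Δψ = -0.6560, q = Δφ/Δψ = 0.6522 → d_rh = R√(Δφ²+q²Δλ²) = 7772.0 km
Excess = (7772.0 − 7152.8) / 7152.8 = 619.2 / 7152.8 = 8.66% ≈ 8.7%

8.7%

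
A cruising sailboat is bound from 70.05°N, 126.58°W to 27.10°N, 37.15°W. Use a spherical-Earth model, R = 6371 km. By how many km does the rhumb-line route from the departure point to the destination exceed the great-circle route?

487 km

Great circle: cos σ = sin φ₁ sin φ₂ + cos φ₁ cos φ₂ cos Δλ,  σ = 1.1249 rad → d_gc = 7167.0 km
Rhumb line: Δψ = -1.2463, q = Δφ/Δψ = 0.6015, d_rh = R√(Δφ²+q²Δλ²) = 7654.0 km
Excess = 7654.0 − 7167.0 = 487.0 ≈ 487 km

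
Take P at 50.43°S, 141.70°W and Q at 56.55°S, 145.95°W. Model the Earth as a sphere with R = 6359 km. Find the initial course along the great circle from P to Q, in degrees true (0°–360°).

N = sin Δλ·cos φ₂ = -0.0408;  D = cos φ₁ sin φ₂ − sin φ₁ cos φ₂ cos Δλ = -0.1078
initial course = atan2(N, D) = 200.76°

200.8°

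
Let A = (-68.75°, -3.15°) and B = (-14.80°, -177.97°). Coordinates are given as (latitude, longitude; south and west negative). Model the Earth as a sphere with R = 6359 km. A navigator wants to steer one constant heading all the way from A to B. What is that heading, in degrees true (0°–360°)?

294.8°

Δψ = ln[tan(π/4+φ₂/2)/tan(π/4+φ₁/2)] = +1.4122
Δλ = -3.0512 rad (taken the short way round)
course = atan2(Δλ, Δψ) = 294.84°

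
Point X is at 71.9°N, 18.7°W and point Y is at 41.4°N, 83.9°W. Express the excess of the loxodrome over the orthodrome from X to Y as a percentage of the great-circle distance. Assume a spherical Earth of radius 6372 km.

Great circle: σ = 0.7578 rad → d_gc = Rσ = 4828.8 km
Rhumb: Δφ = -0.5323, Δλ = -1.1380, Δψ = -1.0420, q = Δφ/Δψ = 0.5109 → d_rh = R√(Δφ²+q²Δλ²) = 5022.8 km
Excess = (5022.8 − 4828.8) / 4828.8 = 194.0 / 4828.8 = 4.02% ≈ 4.0%

4.0%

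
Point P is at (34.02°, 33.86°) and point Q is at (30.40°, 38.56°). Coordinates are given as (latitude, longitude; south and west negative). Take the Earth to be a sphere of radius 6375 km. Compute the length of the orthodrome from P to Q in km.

598 km

Haversine: a = sin²(Δφ/2)+cos φ₁ cos φ₂ sin²(Δλ/2) = 0.00220;  σ = 2·atan2(√a,√(1−a))
σ = 5.376° → d = Rσ = 6375·0.09383 = 598 km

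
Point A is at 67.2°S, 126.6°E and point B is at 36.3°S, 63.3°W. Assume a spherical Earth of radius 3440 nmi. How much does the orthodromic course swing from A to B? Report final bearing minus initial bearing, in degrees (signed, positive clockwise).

Initial bearing θ₁ = atan2(sin Δλ cos φ₂, cos φ₁ sin φ₂ − sin φ₁ cos φ₂ cos Δλ) = 171.80°
Final bearing θ₂ = (initial bearing from the destination back to the start) + 180° = 3.93°
Δθ = θ₂ − θ₁ = -167.9°

-167.9°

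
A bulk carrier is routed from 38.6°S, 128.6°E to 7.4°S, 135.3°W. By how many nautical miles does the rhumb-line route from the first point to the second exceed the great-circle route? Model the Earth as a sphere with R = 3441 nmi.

Great circle: cos σ = sin φ₁ sin φ₂ + cos φ₁ cos φ₂ cos Δλ,  σ = 1.5728 rad → d_gc = 5412.0 nmi
Rhumb line: Δψ = +0.6018, q = Δφ/Δψ = 0.9048, d_rh = R√(Δφ²+q²Δλ²) = 5548.2 nmi
Excess = 5548.2 − 5412.0 = 136.2 ≈ 136 nmi

136 nmi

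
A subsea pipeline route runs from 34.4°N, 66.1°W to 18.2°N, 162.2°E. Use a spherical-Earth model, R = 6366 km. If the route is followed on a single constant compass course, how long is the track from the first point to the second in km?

13176 km

Δψ = ln[tan(π/4+φ₂/2)/tan(π/4+φ₁/2)] = -0.3170;  Δφ = -0.2827 rad,  Δλ = -2.2986 rad
q = Δφ/Δψ = 0.8920
d = R·√(Δφ² + q²Δλ²) = 6366·2.06981 = 13176 km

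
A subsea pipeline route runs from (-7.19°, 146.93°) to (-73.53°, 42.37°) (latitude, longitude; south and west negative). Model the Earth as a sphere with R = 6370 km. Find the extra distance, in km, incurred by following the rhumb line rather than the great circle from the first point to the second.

790 km

Great circle: cos σ = sin φ₁ sin φ₂ + cos φ₁ cos φ₂ cos Δλ,  σ = 1.5215 rad → d_gc = 9691.7 km
Rhumb line: Δψ = -1.8071, q = Δφ/Δψ = 0.6407, d_rh = R√(Δφ²+q²Δλ²) = 10482.1 km
Excess = 10482.1 − 9691.7 = 790.4 ≈ 790 km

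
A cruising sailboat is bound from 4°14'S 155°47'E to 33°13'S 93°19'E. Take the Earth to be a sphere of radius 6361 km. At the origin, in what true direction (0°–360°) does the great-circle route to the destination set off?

235.1°

N = sin Δλ·cos φ₂ = -0.7419;  D = cos φ₁ sin φ₂ − sin φ₁ cos φ₂ cos Δλ = -0.5178
initial course = atan2(N, D) = 235.09°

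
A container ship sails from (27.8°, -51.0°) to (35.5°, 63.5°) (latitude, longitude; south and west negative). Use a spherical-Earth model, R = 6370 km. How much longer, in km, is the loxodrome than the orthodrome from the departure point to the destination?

673 km

Great circle: cos σ = sin φ₁ sin φ₂ + cos φ₁ cos φ₂ cos Δλ,  σ = 1.5986 rad → d_gc = 10183.1 km
Rhumb line: Δψ = +0.1581, q = Δφ/Δψ = 0.8501, d_rh = R√(Δφ²+q²Δλ²) = 10855.9 km
Excess = 10855.9 − 10183.1 = 672.8 ≈ 673 km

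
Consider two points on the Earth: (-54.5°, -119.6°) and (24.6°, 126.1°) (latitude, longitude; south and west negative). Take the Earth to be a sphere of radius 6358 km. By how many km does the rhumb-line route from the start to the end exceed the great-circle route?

388 km

Great circle: cos σ = sin φ₁ sin φ₂ + cos φ₁ cos φ₂ cos Δλ,  σ = 2.1606 rad → d_gc = 13736.9 km
Rhumb line: Δψ = +1.5823, q = Δφ/Δψ = 0.8725, d_rh = R√(Δφ²+q²Δλ²) = 14124.9 km
Excess = 14124.9 − 13736.9 = 388.0 ≈ 388 km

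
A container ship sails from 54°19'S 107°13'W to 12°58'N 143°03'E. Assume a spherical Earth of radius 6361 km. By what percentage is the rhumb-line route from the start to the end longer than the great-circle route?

3.7%

Great circle: σ = 1.9543 rad → d_gc = Rσ = 12431.4 km
Rhumb: Δφ = +1.1743, Δλ = -1.9152, Δψ = +1.3619, q = Δφ/Δψ = 0.8623 → d_rh = R√(Δφ²+q²Δλ²) = 12889.8 km
Excess = (12889.8 − 12431.4) / 12431.4 = 458.4 / 12431.4 = 3.69% ≈ 3.7%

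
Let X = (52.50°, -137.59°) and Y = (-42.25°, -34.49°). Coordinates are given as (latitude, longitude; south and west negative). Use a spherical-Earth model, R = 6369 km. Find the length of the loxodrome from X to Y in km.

14523 km

Δψ = ln[tan(π/4+φ₂/2)/tan(π/4+φ₁/2)] = -1.8955;  Δφ = -1.6537 rad,  Δλ = +1.7994 rad
q = Δφ/Δψ = 0.8724
d = R·√(Δφ² + q²Δλ²) = 6369·2.28021 = 14523 km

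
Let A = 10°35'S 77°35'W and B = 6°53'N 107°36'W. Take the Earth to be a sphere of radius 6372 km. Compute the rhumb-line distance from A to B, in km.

Rhumb course C = atan2(Δλ, Δψ) with Δψ = ln[tan(π/4+φ₂/2)/tan(π/4+φ₁/2)] = +0.3062, Δλ = -0.5239 → C = 300.31°
d = R·|Δφ| / |cos C| = 6372·0.30485 / 0.50461 = 3850 km

3850 km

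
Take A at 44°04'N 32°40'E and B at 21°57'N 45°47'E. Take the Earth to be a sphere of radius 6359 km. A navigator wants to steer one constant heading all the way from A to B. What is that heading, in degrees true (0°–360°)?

153.8°

Meridional parts: M(φ₁)=+0.8585, M(φ₂)=+0.3928 → ΔM = -0.4657;  Δλ = +0.2289 rad
tan C = Δλ / ΔM = -0.4916 → C = 153.82°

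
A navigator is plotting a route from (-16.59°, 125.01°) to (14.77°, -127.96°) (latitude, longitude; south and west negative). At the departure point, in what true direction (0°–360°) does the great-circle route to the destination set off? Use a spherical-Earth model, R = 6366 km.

80.0°

N = sin Δλ·cos φ₂ = +0.9246;  D = cos φ₁ sin φ₂ − sin φ₁ cos φ₂ cos Δλ = +0.1635
initial course = atan2(N, D) = 79.97°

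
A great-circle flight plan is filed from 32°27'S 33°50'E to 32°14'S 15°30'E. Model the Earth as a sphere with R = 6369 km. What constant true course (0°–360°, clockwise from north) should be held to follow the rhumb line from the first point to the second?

Δψ = ln[tan(π/4+φ₂/2)/tan(π/4+φ₁/2)] = +0.0045
Δλ = -0.3200 rad (taken the short way round)
course = atan2(Δλ, Δψ) = 270.80°

270.8°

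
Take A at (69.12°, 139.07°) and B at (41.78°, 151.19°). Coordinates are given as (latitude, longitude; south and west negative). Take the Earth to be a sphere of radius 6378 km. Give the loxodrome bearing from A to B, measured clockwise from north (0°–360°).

Meridional parts: M(φ₁)=+1.6914, M(φ₂)=+0.8040 → ΔM = -0.8874;  Δλ = +0.2115 rad
tan C = Δλ / ΔM = -0.2384 → C = 166.59°

166.6°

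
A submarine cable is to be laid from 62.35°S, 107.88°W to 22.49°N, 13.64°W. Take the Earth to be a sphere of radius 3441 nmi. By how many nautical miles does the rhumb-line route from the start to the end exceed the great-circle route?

182 nmi

Great circle: cos σ = sin φ₁ sin φ₂ + cos φ₁ cos φ₂ cos Δλ,  σ = 1.9504 rad → d_gc = 6711.3 nmi
Rhumb line: Δψ = +1.8051, q = Δφ/Δψ = 0.8203, d_rh = R√(Δφ²+q²Δλ²) = 6893.2 nmi
Excess = 6893.2 − 6711.3 = 181.9 ≈ 182 nmi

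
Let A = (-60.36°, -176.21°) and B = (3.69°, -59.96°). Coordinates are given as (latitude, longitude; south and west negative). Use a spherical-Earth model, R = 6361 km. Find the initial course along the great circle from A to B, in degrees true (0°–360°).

111.5°

N = sin Δλ·cos φ₂ = +0.8950;  D = cos φ₁ sin φ₂ − sin φ₁ cos φ₂ cos Δλ = -0.3518
initial course = atan2(N, D) = 111.46°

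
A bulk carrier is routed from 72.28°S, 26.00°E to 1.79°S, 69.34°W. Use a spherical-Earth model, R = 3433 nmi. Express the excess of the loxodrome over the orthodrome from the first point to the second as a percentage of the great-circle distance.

Great circle: σ = 1.5694 rad → d_gc = Rσ = 5387.6 nmi
Rhumb: Δφ = +1.2303, Δλ = -1.6640, Δψ = +1.8274, q = Δφ/Δψ = 0.6732 → d_rh = R√(Δφ²+q²Δλ²) = 5712.2 nmi
Excess = (5712.2 − 5387.6) / 5387.6 = 324.6 / 5387.6 = 6.02% ≈ 6.0%

6.0%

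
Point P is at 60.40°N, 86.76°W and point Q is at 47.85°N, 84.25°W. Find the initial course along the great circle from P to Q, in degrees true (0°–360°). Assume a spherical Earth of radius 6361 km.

θ = atan2( sin Δλ·cos φ₂ ,  cos φ₁ sin φ₂ − sin φ₁ cos φ₂ cos Δλ )
  = atan2(+0.0294, -0.2167) = 172.28°

172.3°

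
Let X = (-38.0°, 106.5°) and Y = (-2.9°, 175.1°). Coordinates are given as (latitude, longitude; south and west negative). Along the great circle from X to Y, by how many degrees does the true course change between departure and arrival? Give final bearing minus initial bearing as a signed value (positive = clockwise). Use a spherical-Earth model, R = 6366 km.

-28.1°

At departure: θ₁ = atan2(sin Δλ cos φ₂, cos φ₁ sin φ₂ − sin φ₁ cos φ₂ cos Δλ) = 78.78°
At arrival: θ₂ = atan2(sin Δλ cos φ₁, −cos φ₂ sin φ₁ + sin φ₂ cos φ₁ cos Δλ) = 50.71°
Δθ = θ₂ − θ₁ = -28.1°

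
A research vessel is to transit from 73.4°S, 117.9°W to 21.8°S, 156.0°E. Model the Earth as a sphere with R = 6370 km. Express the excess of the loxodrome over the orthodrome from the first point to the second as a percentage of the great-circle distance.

6.1%

Great circle: σ = 1.1876 rad → d_gc = Rσ = 7564.7 km
Rhumb: Δφ = +0.9006, Δλ = -1.5027, Δψ = +1.5349, q = Δφ/Δψ = 0.5867 → d_rh = R√(Δφ²+q²Δλ²) = 8028.3 km
Excess = (8028.3 − 7564.7) / 7564.7 = 463.6 / 7564.7 = 6.13% ≈ 6.1%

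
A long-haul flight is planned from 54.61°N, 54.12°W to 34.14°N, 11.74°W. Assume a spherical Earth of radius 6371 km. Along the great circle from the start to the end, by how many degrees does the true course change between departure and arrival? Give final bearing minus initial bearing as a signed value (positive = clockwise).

+30.8°

At departure: θ₁ = atan2(sin Δλ cos φ₂, cos φ₁ sin φ₂ − sin φ₁ cos φ₂ cos Δλ) = 107.27°
At arrival: θ₂ = atan2(sin Δλ cos φ₁, −cos φ₂ sin φ₁ + sin φ₂ cos φ₁ cos Δλ) = 138.07°
Δθ = θ₂ − θ₁ = +30.8°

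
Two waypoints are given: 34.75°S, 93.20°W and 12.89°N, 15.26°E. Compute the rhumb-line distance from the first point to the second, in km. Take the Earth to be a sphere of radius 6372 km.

Δψ = ln[tan(π/4+φ₂/2)/tan(π/4+φ₁/2)] = +0.8744;  Δφ = +0.8315 rad,  Δλ = +1.8930 rad
q = Δφ/Δψ = 0.9509
d = R·√(Δφ² + q²Δλ²) = 6372·1.98279 = 12634 km

12634 km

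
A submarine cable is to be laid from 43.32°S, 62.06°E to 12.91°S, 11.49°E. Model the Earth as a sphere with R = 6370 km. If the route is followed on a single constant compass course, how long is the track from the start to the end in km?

Δψ = ln[tan(π/4+φ₂/2)/tan(π/4+φ₁/2)] = +0.6132;  Δφ = +0.5308 rad,  Δλ = -0.8826 rad
q = Δφ/Δψ = 0.8655
d = R·√(Δφ² + q²Δλ²) = 6370·0.93018 = 5925 km

5925 km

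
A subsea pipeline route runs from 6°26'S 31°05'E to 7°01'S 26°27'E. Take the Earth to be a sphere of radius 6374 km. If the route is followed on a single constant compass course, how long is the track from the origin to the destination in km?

516 km

Rhumb course C = atan2(Δλ, Δψ) with Δψ = ln[tan(π/4+φ₂/2)/tan(π/4+φ₁/2)] = -0.0103, Δλ = -0.0809 → C = 262.78°
d = R·|Δφ| / |cos C| = 6374·0.01018 / 0.12577 = 516 km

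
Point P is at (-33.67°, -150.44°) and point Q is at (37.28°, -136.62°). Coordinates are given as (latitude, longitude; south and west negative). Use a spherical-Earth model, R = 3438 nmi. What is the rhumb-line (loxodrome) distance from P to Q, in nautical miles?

4327 nmi

Rhumb course C = atan2(Δλ, Δψ) with Δψ = ln[tan(π/4+φ₂/2)/tan(π/4+φ₁/2)] = +1.3268, Δλ = +0.2412 → C = 10.30°
d = R·|Δφ| / |cos C| = 3438·1.23831 / 0.98388 = 4327 nmi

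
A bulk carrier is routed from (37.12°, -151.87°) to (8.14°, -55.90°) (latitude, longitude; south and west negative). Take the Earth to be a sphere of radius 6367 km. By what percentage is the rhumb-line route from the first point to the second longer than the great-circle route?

Great circle: σ = 1.5674 rad → d_gc = Rσ = 9979.9 km
Rhumb: Δφ = -0.5058, Δλ = +1.6750, Δψ = -0.5561, q = Δφ/Δψ = 0.9096 → d_rh = R√(Δφ²+q²Δλ²) = 10221.2 km
Excess = (10221.2 − 9979.9) / 9979.9 = 241.3 / 9979.9 = 2.42% ≈ 2.4%

2.4%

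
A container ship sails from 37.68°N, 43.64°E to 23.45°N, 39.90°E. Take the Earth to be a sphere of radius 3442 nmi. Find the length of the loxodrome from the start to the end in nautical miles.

876 nmi

Rhumb course C = atan2(Δλ, Δψ) with Δψ = ln[tan(π/4+φ₂/2)/tan(π/4+φ₁/2)] = -0.2897, Δλ = -0.0653 → C = 192.70°
d = R·|Δφ| / |cos C| = 3442·0.24836 / 0.97554 = 876 nmi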